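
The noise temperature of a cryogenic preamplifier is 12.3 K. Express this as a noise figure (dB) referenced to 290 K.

F = 1 + T_e/T₀ = 1 + 12.3/290 = 1.04241
NF = 10 log₁₀(1.04241) = 0.180 dB

0.180 dB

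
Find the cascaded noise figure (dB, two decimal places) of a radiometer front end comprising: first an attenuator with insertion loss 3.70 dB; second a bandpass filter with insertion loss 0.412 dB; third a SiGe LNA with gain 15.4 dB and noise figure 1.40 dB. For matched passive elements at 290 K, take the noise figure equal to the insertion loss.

Convert to linear (a loss of L dB is a gain of −L dB): F_i = 10^(NF_i/10), G_i = 10^(G_i,dB/10)
  Stage 1: F_1 = 10^(3.70/10) = 2.344, G_1 = 10^(−3.70/10) = 0.4266
  Stage 2: F_2 = 10^(0.412/10) = 1.100, G_2 = 10^(−0.412/10) = 0.9095
  Stage 3: F_3 = 10^(1.40/10) = 1.380, G_3 = 10^(15.4/10) = 34.67
Friis cascade:
  F = 2.344 + (1.100 − 1)/0.4266 + (1.380 − 1)/0.3880 = 3.558
NF = 10 log₁₀(3.558) = 5.51 dB

5.51 dB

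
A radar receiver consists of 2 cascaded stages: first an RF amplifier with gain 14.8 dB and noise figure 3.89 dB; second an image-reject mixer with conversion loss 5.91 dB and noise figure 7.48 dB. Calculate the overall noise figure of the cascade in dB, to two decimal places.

Convert to linear (a loss of L dB is a gain of −L dB): F_i = 10^(NF_i/10), G_i = 10^(G_i,dB/10)
  Stage 1: F_1 = 10^(3.89/10) = 2.449, G_1 = 10^(14.8/10) = 30.20
  Stage 2: F_2 = 10^(7.48/10) = 5.598, G_2 = 10^(−5.91/10) = 0.2564
Friis cascade:
  F = 2.449 + (5.598 − 1)/30.20 = 2.601
NF = 10 log₁₀(2.601) = 4.15 dB

4.15 dB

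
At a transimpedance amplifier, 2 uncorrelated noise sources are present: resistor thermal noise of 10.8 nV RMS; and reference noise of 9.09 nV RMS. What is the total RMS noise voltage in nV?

14.1 nV

Uncorrelated sources add in power (mean-square): V_tot = √(ΣV_i²)
V_tot = √[(1.08×10⁻⁸)² + (9.09×10⁻⁹)²] = 1.41×10⁻⁸ V = 14.1 nV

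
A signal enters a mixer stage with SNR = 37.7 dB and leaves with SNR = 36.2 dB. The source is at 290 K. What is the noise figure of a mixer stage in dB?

NF (dB) = SNR_in(dB) − SNR_out(dB) when the source is at T₀
NF = 37.7 − 36.2 = 1.5 dB

1.5 dB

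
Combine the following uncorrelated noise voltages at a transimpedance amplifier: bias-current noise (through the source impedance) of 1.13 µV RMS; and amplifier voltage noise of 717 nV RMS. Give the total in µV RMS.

Uncorrelated sources add in power (mean-square): V_tot = √(ΣV_i²)
V_tot = √[(1.13×10⁻⁶)² + (7.17×10⁻⁷)²] = 1.34×10⁻⁶ V = 1.34 µV

1.34 µV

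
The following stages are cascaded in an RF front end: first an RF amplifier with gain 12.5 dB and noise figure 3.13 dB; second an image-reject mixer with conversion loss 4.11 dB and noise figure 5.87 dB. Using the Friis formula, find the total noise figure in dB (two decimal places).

Convert to linear (a loss of L dB is a gain of −L dB): F_i = 10^(NF_i/10), G_i = 10^(G_i,dB/10)
  Stage 1: F_1 = 10^(3.13/10) = 2.056, G_1 = 10^(12.5/10) = 17.78
  Stage 2: F_2 = 10^(5.87/10) = 3.864, G_2 = 10^(−4.11/10) = 0.3882
Friis cascade:
  F = 2.056 + (3.864 − 1)/17.78 = 2.217
NF = 10 log₁₀(2.217) = 3.46 dB

3.46 dB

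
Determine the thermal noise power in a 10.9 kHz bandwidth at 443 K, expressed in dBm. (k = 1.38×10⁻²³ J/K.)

P_n = kTB = 1.38×10⁻²³ × 443 × 1.09×10⁴ = 6.66×10⁻¹⁷ W
In dBm: 10 log₁₀(6.66×10⁻¹⁷ / 10⁻³) = −131.8 dBm

−131.8 dBm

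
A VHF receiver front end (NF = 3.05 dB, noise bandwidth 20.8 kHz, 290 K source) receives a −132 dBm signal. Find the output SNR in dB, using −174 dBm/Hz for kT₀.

Noise floor: N = −174 + 10 log₁₀(B) + NF
10 log₁₀(2.08×10⁴) = 43.18 dB
N = −174 + 43.18 + 3.05 = −127.77 dBm
SNR = P_sig − N = −132 − (−127.77) = −4.23 dB → −4.2 dB

−4.2 dB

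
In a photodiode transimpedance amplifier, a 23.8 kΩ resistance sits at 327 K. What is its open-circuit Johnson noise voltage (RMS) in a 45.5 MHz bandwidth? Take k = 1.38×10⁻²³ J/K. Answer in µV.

140 µV

V_n = √(4kTRB)
4kTRB = 4 × 1.38×10⁻²³ × 327 × 2.38×10⁴ × 4.55×10⁷ = 1.95×10⁻⁸ V²
V_n = √(1.95×10⁻⁸) = 1.40×10⁻⁴ V = 140 µV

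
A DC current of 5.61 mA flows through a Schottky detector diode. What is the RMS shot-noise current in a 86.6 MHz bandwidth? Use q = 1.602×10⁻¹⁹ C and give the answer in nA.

395 nA

I_n = √(2qI·B)
2qI·B = 2 × 1.602×10⁻¹⁹ × 5.61×10⁻³ × 8.66×10⁷ = 1.56×10⁻¹³ A²
I_n = √(1.56×10⁻¹³) = 3.95×10⁻⁷ A = 395 nA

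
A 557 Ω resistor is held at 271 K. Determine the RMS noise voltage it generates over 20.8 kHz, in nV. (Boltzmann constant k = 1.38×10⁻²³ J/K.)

416 nV

V_n = √(4kTRB)
4kTRB = 4 × 1.38×10⁻²³ × 271 × 5.57×10² × 2.08×10⁴ = 1.73×10⁻¹³ V²
V_n = √(1.73×10⁻¹³) = 4.16×10⁻⁷ V = 416 nV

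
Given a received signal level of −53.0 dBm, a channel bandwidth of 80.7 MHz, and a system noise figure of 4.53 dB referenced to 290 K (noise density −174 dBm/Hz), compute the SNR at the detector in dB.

37.4 dB

Noise floor: N = −174 + 10 log₁₀(B) + NF
10 log₁₀(8.07×10⁷) = 79.07 dB
N = −174 + 79.07 + 4.53 = −90.40 dBm
SNR = P_sig − N = −53.0 − (−90.40) = 37.40 dB → 37.4 dB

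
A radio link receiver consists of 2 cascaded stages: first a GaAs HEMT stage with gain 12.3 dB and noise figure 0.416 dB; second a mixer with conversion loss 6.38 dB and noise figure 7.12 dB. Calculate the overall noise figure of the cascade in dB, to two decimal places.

1.29 dB

Convert to linear (a loss of L dB is a gain of −L dB): F_i = 10^(NF_i/10), G_i = 10^(G_i,dB/10)
  Stage 1: F_1 = 10^(0.416/10) = 1.101, G_1 = 10^(12.3/10) = 16.98
  Stage 2: F_2 = 10^(7.12/10) = 5.152, G_2 = 10^(−6.38/10) = 0.2301
Friis cascade:
  F = 1.101 + (5.152 − 1)/16.98 = 1.345
NF = 10 log₁₀(1.345) = 1.29 dB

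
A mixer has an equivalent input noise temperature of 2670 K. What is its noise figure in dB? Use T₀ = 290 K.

F = 1 + T_e/T₀ = 1 + 2670/290 = 10.2069
NF = 10 log₁₀(10.2069) = 10.09 dB

10.09 dB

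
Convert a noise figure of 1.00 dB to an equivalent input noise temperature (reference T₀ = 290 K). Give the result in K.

75.1 K

F = 10^(1.00/10) = 1.25893
T_e = (F − 1)·T₀ = (1.25893 − 1) × 290 = 75.1 K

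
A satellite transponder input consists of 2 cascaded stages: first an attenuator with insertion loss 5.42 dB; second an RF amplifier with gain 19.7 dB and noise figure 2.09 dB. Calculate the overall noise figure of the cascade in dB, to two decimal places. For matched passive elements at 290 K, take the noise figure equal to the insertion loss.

7.51 dB

Convert to linear (a loss of L dB is a gain of −L dB): F_i = 10^(NF_i/10), G_i = 10^(G_i,dB/10)
  Stage 1: F_1 = 10^(5.42/10) = 3.483, G_1 = 10^(−5.42/10) = 0.2871
  Stage 2: F_2 = 10^(2.09/10) = 1.618, G_2 = 10^(19.7/10) = 93.33
Friis cascade:
  F = 3.483 + (1.618 − 1)/0.2871 = 5.636
NF = 10 log₁₀(5.636) = 7.51 dB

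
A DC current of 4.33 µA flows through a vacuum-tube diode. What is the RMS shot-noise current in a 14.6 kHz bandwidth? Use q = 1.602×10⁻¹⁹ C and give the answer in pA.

142 pA

I_n = √(2qI·B)
2qI·B = 2 × 1.602×10⁻¹⁹ × 4.33×10⁻⁶ × 1.46×10⁴ = 2.03×10⁻²⁰ A²
I_n = √(2.03×10⁻²⁰) = 1.42×10⁻¹⁰ A = 142 pA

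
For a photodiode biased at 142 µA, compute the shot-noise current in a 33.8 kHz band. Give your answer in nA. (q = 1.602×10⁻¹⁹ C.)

I_n = √(2qI·B)
2qI·B = 2 × 1.602×10⁻¹⁹ × 1.42×10⁻⁴ × 3.38×10⁴ = 1.54×10⁻¹⁸ A²
I_n = √(1.54×10⁻¹⁸) = 1.24×10⁻⁹ A = 1.24 nA

1.24 nA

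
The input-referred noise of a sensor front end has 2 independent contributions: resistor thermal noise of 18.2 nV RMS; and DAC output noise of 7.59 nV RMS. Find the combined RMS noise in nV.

Uncorrelated sources add in power (mean-square): V_tot = √(ΣV_i²)
V_tot = √[(1.82×10⁻⁸)² + (7.59×10⁻⁹)²] = 1.97×10⁻⁸ V = 19.7 nV

19.7 nV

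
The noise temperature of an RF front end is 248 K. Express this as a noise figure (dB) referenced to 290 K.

2.68 dB

F = 1 + T_e/T₀ = 1 + 248/290 = 1.85517
NF = 10 log₁₀(1.85517) = 2.68 dB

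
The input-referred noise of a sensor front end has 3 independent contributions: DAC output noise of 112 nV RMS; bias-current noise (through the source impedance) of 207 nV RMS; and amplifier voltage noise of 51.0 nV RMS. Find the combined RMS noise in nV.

241 nV

Uncorrelated sources add in power (mean-square): V_tot = √(ΣV_i²)
V_tot = √[(1.12×10⁻⁷)² + (2.07×10⁻⁷)² + (5.10×10⁻⁸)²] = 2.41×10⁻⁷ V = 241 nV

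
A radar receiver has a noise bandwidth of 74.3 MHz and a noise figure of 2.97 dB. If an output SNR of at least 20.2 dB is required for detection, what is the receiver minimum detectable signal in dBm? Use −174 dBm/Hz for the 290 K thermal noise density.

−72.1 dBm

Sensitivity = −174 + 10 log₁₀(B) + NF + SNR_min
= −174 + 78.71 + 2.97 + 20.2
= −72.12 dBm → −72.1 dBm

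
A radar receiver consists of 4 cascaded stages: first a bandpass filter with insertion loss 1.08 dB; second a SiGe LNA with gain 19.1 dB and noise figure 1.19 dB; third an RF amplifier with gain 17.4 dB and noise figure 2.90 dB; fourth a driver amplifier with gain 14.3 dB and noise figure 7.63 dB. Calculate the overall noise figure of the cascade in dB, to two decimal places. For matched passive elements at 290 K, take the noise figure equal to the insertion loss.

2.31 dB

Convert to linear (a loss of L dB is a gain of −L dB): F_i = 10^(NF_i/10), G_i = 10^(G_i,dB/10)
  Stage 1: F_1 = 10^(1.08/10) = 1.282, G_1 = 10^(−1.08/10) = 0.7798
  Stage 2: F_2 = 10^(1.19/10) = 1.315, G_2 = 10^(19.1/10) = 81.28
  Stage 3: F_3 = 10^(2.90/10) = 1.950, G_3 = 10^(17.4/10) = 54.95
  Stage 4: F_4 = 10^(7.63/10) = 5.794, G_4 = 10^(14.3/10) = 26.92
Friis cascade:
  F = 1.282 + (1.315 − 1)/0.7798 + (1.950 − 1)/63.39 + (5.794 − 1)/3483 = 1.703
NF = 10 log₁₀(1.703) = 2.31 dB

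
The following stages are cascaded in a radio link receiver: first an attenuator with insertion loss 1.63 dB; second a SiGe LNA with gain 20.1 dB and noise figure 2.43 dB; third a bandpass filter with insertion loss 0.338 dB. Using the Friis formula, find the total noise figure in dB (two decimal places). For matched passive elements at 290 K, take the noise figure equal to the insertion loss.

Convert to linear (a loss of L dB is a gain of −L dB): F_i = 10^(NF_i/10), G_i = 10^(G_i,dB/10)
  Stage 1: F_1 = 10^(1.63/10) = 1.455, G_1 = 10^(−1.63/10) = 0.6871
  Stage 2: F_2 = 10^(2.43/10) = 1.750, G_2 = 10^(20.1/10) = 102.3
  Stage 3: F_3 = 10^(0.338/10) = 1.081, G_3 = 10^(−0.338/10) = 0.9251
Friis cascade:
  F = 1.455 + (1.750 − 1)/0.6871 + (1.081 − 1)/70.31 = 2.548
NF = 10 log₁₀(2.548) = 4.06 dB

4.06 dB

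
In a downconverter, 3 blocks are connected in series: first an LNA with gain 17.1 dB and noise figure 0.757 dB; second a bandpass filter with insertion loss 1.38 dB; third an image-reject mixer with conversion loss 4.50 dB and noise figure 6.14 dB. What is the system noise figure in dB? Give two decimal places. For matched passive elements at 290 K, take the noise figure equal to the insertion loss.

1.08 dB

Convert to linear (a loss of L dB is a gain of −L dB): F_i = 10^(NF_i/10), G_i = 10^(G_i,dB/10)
  Stage 1: F_1 = 10^(0.757/10) = 1.190, G_1 = 10^(17.1/10) = 51.29
  Stage 2: F_2 = 10^(1.38/10) = 1.374, G_2 = 10^(−1.38/10) = 0.7278
  Stage 3: F_3 = 10^(6.14/10) = 4.111, G_3 = 10^(−4.50/10) = 0.3548
Friis cascade:
  F = 1.190 + (1.374 − 1)/51.29 + (4.111 − 1)/37.33 = 1.281
NF = 10 log₁₀(1.281) = 1.08 dB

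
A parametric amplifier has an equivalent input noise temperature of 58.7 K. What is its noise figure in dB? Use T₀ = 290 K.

0.801 dB

F = 1 + T_e/T₀ = 1 + 58.7/290 = 1.20241
NF = 10 log₁₀(1.20241) = 0.801 dB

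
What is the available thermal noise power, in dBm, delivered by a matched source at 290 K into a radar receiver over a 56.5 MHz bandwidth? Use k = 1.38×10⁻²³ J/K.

P_n = kTB = 1.38×10⁻²³ × 290 × 5.65×10⁷ = 2.26×10⁻¹³ W
In dBm: 10 log₁₀(2.26×10⁻¹³ / 10⁻³) = −96.5 dBm

−96.5 dBm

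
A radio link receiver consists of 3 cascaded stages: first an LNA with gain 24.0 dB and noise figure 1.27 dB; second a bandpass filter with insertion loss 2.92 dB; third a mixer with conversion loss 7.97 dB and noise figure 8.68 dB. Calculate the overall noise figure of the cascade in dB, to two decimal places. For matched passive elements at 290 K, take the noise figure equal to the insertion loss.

Convert to linear (a loss of L dB is a gain of −L dB): F_i = 10^(NF_i/10), G_i = 10^(G_i,dB/10)
  Stage 1: F_1 = 10^(1.27/10) = 1.340, G_1 = 10^(24.0/10) = 251.2
  Stage 2: F_2 = 10^(2.92/10) = 1.959, G_2 = 10^(−2.92/10) = 0.5105
  Stage 3: F_3 = 10^(8.68/10) = 7.379, G_3 = 10^(−7.97/10) = 0.1596
Friis cascade:
  F = 1.340 + (1.959 − 1)/251.2 + (7.379 − 1)/128.2 = 1.393
NF = 10 log₁₀(1.393) = 1.44 dB

1.44 dB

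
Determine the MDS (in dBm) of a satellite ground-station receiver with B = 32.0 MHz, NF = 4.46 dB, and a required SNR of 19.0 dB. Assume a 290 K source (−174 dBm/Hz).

−75.5 dBm

Sensitivity = −174 + 10 log₁₀(B) + NF + SNR_min
= −174 + 75.05 + 4.46 + 19.0
= −75.49 dBm → −75.5 dBm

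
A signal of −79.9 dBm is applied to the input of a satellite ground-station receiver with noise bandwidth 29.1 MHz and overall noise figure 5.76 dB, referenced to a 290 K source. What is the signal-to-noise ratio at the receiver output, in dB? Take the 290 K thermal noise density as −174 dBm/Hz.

Noise floor: N = −174 + 10 log₁₀(B) + NF
10 log₁₀(2.91×10⁷) = 74.64 dB
N = −174 + 74.64 + 5.76 = −93.60 dBm
SNR = P_sig − N = −79.9 − (−93.60) = 13.70 dB → 13.7 dB

13.7 dB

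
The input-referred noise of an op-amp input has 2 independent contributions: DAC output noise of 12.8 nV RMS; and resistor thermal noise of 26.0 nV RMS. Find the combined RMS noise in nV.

Uncorrelated sources add in power (mean-square): V_tot = √(ΣV_i²)
V_tot = √[(1.28×10⁻⁸)² + (2.60×10⁻⁸)²] = 2.90×10⁻⁸ V = 29.0 nV

29.0 nV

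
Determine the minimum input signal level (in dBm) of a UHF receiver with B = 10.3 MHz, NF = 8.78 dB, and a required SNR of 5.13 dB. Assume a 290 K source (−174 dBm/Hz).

−90.0 dBm

Sensitivity = −174 + 10 log₁₀(B) + NF + SNR_min
= −174 + 70.13 + 8.78 + 5.13
= −89.96 dBm → −90.0 dBm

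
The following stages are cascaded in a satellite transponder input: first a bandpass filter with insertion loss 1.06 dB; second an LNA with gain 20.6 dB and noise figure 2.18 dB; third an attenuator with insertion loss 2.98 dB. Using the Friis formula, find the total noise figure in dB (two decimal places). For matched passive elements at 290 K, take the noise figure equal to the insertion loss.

Convert to linear (a loss of L dB is a gain of −L dB): F_i = 10^(NF_i/10), G_i = 10^(G_i,dB/10)
  Stage 1: F_1 = 10^(1.06/10) = 1.276, G_1 = 10^(−1.06/10) = 0.7834
  Stage 2: F_2 = 10^(2.18/10) = 1.652, G_2 = 10^(20.6/10) = 114.8
  Stage 3: F_3 = 10^(2.98/10) = 1.986, G_3 = 10^(−2.98/10) = 0.5035
Friis cascade:
  F = 1.276 + (1.652 − 1)/0.7834 + (1.986 − 1)/89.95 = 2.120
NF = 10 log₁₀(2.120) = 3.26 dB

3.26 dB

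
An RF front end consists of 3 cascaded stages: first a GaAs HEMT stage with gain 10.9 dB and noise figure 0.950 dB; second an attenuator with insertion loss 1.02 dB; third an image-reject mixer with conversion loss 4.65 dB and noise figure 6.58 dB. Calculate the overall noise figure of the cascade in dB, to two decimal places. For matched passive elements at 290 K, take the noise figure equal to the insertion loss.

Convert to linear (a loss of L dB is a gain of −L dB): F_i = 10^(NF_i/10), G_i = 10^(G_i,dB/10)
  Stage 1: F_1 = 10^(0.950/10) = 1.245, G_1 = 10^(10.9/10) = 12.30
  Stage 2: F_2 = 10^(1.02/10) = 1.265, G_2 = 10^(−1.02/10) = 0.7907
  Stage 3: F_3 = 10^(6.58/10) = 4.550, G_3 = 10^(−4.65/10) = 0.3428
Friis cascade:
  F = 1.245 + (1.265 − 1)/12.30 + (4.550 − 1)/9.727 = 1.631
NF = 10 log₁₀(1.631) = 2.12 dB

2.12 dB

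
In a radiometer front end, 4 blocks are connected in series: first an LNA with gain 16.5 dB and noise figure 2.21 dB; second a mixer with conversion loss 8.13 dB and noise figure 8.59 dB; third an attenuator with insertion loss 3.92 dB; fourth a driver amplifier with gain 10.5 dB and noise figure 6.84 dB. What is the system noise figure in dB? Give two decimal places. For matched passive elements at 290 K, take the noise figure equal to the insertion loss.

Convert to linear (a loss of L dB is a gain of −L dB): F_i = 10^(NF_i/10), G_i = 10^(G_i,dB/10)
  Stage 1: F_1 = 10^(2.21/10) = 1.663, G_1 = 10^(16.5/10) = 44.67
  Stage 2: F_2 = 10^(8.59/10) = 7.228, G_2 = 10^(−8.13/10) = 0.1538
  Stage 3: F_3 = 10^(3.92/10) = 2.466, G_3 = 10^(−3.92/10) = 0.4055
  Stage 4: F_4 = 10^(6.84/10) = 4.831, G_4 = 10^(10.5/10) = 11.22
Friis cascade:
  F = 1.663 + (7.228 − 1)/44.67 + (2.466 − 1)/6.871 + (4.831 − 1)/2.786 = 3.391
NF = 10 log₁₀(3.391) = 5.30 dB

5.30 dB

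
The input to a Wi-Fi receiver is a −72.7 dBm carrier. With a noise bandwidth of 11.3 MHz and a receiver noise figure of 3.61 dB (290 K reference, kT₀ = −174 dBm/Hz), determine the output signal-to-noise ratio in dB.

Noise floor: N = −174 + 10 log₁₀(B) + NF
10 log₁₀(1.13×10⁷) = 70.53 dB
N = −174 + 70.53 + 3.61 = −99.86 dBm
SNR = P_sig − N = −72.7 − (−99.86) = 27.16 dB → 27.2 dB

27.2 dB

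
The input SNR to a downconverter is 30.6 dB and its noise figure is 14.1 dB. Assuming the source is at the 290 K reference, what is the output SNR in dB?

16.5 dB

By definition F = SNR_in/SNR_out, so in dB: SNR_out = SNR_in − NF
SNR_out = 30.6 − 14.1 = 16.5 dB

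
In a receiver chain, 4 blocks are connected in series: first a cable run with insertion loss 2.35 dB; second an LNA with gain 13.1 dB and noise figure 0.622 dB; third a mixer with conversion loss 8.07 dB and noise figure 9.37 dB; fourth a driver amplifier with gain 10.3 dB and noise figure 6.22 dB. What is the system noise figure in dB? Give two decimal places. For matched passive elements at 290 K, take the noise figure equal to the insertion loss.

6.38 dB

Convert to linear (a loss of L dB is a gain of −L dB): F_i = 10^(NF_i/10), G_i = 10^(G_i,dB/10)
  Stage 1: F_1 = 10^(2.35/10) = 1.718, G_1 = 10^(−2.35/10) = 0.5821
  Stage 2: F_2 = 10^(0.622/10) = 1.154, G_2 = 10^(13.1/10) = 20.42
  Stage 3: F_3 = 10^(9.37/10) = 8.650, G_3 = 10^(−8.07/10) = 0.1560
  Stage 4: F_4 = 10^(6.22/10) = 4.188, G_4 = 10^(10.3/10) = 10.72
Friis cascade:
  F = 1.718 + (1.154 − 1)/0.5821 + (8.650 − 1)/11.89 + (4.188 − 1)/1.854 = 4.346
NF = 10 log₁₀(4.346) = 6.38 dB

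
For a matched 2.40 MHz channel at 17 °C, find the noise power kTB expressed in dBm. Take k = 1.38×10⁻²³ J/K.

−110.2 dBm

T = 17 °C + 273.15 = 290.15 K
P_n = kTB = 1.38×10⁻²³ × 290.15 × 2.40×10⁶ = 9.61×10⁻¹⁵ W
In dBm: 10 log₁₀(9.61×10⁻¹⁵ / 10⁻³) = −110.2 dBm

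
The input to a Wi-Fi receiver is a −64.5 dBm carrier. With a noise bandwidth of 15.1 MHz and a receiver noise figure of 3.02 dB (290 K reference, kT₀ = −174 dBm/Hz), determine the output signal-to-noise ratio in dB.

34.7 dB

Noise floor: N = −174 + 10 log₁₀(B) + NF
10 log₁₀(1.51×10⁷) = 71.79 dB
N = −174 + 71.79 + 3.02 = −99.19 dBm
SNR = P_sig − N = −64.5 − (−99.19) = 34.69 dB → 34.7 dB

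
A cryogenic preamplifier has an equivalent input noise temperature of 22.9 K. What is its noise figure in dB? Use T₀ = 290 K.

F = 1 + T_e/T₀ = 1 + 22.9/290 = 1.07897
NF = 10 log₁₀(1.07897) = 0.330 dB

0.330 dB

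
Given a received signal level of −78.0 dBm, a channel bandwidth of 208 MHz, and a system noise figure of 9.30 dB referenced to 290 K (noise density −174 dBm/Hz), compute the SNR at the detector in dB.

Noise floor: N = −174 + 10 log₁₀(B) + NF
10 log₁₀(2.08×10⁸) = 83.18 dB
N = −174 + 83.18 + 9.30 = −81.52 dBm
SNR = P_sig − N = −78.0 − (−81.52) = 3.52 dB → 3.5 dB

3.5 dB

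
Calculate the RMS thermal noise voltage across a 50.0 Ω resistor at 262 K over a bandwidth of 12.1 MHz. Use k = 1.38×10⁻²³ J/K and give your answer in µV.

V_n = √(4kTRB)
4kTRB = 4 × 1.38×10⁻²³ × 262 × 5.00×10¹ × 1.21×10⁷ = 8.75×10⁻¹² V²
V_n = √(8.75×10⁻¹²) = 2.96×10⁻⁶ V = 2.96 µV

2.96 µV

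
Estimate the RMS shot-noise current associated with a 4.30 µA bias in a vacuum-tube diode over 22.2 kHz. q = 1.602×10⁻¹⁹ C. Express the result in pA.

175 pA

I_n = √(2qI·B)
2qI·B = 2 × 1.602×10⁻¹⁹ × 4.30×10⁻⁶ × 2.22×10⁴ = 3.06×10⁻²⁰ A²
I_n = √(3.06×10⁻²⁰) = 1.75×10⁻¹⁰ A = 175 pA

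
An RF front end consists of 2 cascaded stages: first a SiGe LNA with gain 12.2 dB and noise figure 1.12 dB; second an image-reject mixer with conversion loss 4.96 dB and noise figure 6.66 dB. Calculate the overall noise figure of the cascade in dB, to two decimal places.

Convert to linear (a loss of L dB is a gain of −L dB): F_i = 10^(NF_i/10), G_i = 10^(G_i,dB/10)
  Stage 1: F_1 = 10^(1.12/10) = 1.294, G_1 = 10^(12.2/10) = 16.60
  Stage 2: F_2 = 10^(6.66/10) = 4.634, G_2 = 10^(−4.96/10) = 0.3192
Friis cascade:
  F = 1.294 + (4.634 − 1)/16.60 = 1.513
NF = 10 log₁₀(1.513) = 1.80 dB

1.80 dB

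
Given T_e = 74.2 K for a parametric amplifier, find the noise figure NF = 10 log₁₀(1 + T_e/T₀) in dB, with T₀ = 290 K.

F = 1 + T_e/T₀ = 1 + 74.2/290 = 1.25586
NF = 10 log₁₀(1.25586) = 0.989 dB

0.989 dB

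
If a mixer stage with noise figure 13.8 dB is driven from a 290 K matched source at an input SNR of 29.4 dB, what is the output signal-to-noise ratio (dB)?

By definition F = SNR_in/SNR_out, so in dB: SNR_out = SNR_in − NF
SNR_out = 29.4 − 13.8 = 15.6 dB

15.6 dB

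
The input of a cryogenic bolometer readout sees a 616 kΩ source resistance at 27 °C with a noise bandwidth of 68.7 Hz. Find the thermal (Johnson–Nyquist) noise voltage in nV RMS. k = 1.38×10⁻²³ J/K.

837 nV

T = 27 °C + 273.15 = 300.15 K
V_n = √(4kTRB)
4kTRB = 4 × 1.38×10⁻²³ × 300.15 × 6.16×10⁵ × 6.87×10¹ = 7.01×10⁻¹³ V²
V_n = √(7.01×10⁻¹³) = 8.37×10⁻⁷ V = 837 nV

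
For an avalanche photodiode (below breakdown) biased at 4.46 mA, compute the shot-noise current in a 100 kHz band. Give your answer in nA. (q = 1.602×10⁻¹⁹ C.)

12.0 nA

I_n = √(2qI·B)
2qI·B = 2 × 1.602×10⁻¹⁹ × 4.46×10⁻³ × 1.00×10⁵ = 1.43×10⁻¹⁶ A²
I_n = √(1.43×10⁻¹⁶) = 1.20×10⁻⁸ A = 12.0 nA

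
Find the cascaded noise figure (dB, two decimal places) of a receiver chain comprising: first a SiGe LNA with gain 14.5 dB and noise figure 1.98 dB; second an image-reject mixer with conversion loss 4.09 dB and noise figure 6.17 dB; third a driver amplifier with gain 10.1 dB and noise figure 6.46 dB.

3.01 dB

Convert to linear (a loss of L dB is a gain of −L dB): F_i = 10^(NF_i/10), G_i = 10^(G_i,dB/10)
  Stage 1: F_1 = 10^(1.98/10) = 1.578, G_1 = 10^(14.5/10) = 28.18
  Stage 2: F_2 = 10^(6.17/10) = 4.140, G_2 = 10^(−4.09/10) = 0.3899
  Stage 3: F_3 = 10^(6.46/10) = 4.426, G_3 = 10^(10.1/10) = 10.23
Friis cascade:
  F = 1.578 + (4.140 − 1)/28.18 + (4.426 − 1)/10.99 = 2.001
NF = 10 log₁₀(2.001) = 3.01 dB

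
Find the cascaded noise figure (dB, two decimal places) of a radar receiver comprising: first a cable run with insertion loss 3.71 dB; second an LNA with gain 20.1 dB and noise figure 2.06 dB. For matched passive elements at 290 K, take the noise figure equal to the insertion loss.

Convert to linear (a loss of L dB is a gain of −L dB): F_i = 10^(NF_i/10), G_i = 10^(G_i,dB/10)
  Stage 1: F_1 = 10^(3.71/10) = 2.350, G_1 = 10^(−3.71/10) = 0.4256
  Stage 2: F_2 = 10^(2.06/10) = 1.607, G_2 = 10^(20.1/10) = 102.3
Friis cascade:
  F = 2.350 + (1.607 − 1)/0.4256 = 3.776
NF = 10 log₁₀(3.776) = 5.77 dB

5.77 dB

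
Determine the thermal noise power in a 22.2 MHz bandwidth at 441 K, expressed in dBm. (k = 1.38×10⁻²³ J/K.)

−98.7 dBm

P_n = kTB = 1.38×10⁻²³ × 441 × 2.22×10⁷ = 1.35×10⁻¹³ W
In dBm: 10 log₁₀(1.35×10⁻¹³ / 10⁻³) = −98.7 dBm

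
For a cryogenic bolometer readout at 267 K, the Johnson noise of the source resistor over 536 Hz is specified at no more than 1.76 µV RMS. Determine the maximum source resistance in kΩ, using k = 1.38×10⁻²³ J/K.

Johnson–Nyquist: V_n = √(4kTRB) ⇒ R = V_n² / (4kTB)
4kTB = 4 × 1.38×10⁻²³ × 267 × 5.36×10² = 7.90×10⁻¹⁸
R = (1.76×10⁻⁶)² / 7.90×10⁻¹⁸ = 3.92×10⁵ Ω = 392 kΩ

392 kΩ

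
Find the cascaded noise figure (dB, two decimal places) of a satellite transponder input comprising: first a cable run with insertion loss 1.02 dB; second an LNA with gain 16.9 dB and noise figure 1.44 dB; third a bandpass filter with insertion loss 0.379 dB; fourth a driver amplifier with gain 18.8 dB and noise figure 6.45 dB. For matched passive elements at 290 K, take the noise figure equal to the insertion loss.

2.70 dB

Convert to linear (a loss of L dB is a gain of −L dB): F_i = 10^(NF_i/10), G_i = 10^(G_i,dB/10)
  Stage 1: F_1 = 10^(1.02/10) = 1.265, G_1 = 10^(−1.02/10) = 0.7907
  Stage 2: F_2 = 10^(1.44/10) = 1.393, G_2 = 10^(16.9/10) = 48.98
  Stage 3: F_3 = 10^(0.379/10) = 1.091, G_3 = 10^(−0.379/10) = 0.9164
  Stage 4: F_4 = 10^(6.45/10) = 4.416, G_4 = 10^(18.8/10) = 75.86
Friis cascade:
  F = 1.265 + (1.393 − 1)/0.7907 + (1.091 − 1)/38.73 + (4.416 − 1)/35.49 = 1.861
NF = 10 log₁₀(1.861) = 2.70 dB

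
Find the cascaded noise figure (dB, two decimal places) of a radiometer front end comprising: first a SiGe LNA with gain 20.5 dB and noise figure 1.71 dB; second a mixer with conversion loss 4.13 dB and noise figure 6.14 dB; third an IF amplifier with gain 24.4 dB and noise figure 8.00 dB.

Convert to linear (a loss of L dB is a gain of −L dB): F_i = 10^(NF_i/10), G_i = 10^(G_i,dB/10)
  Stage 1: F_1 = 10^(1.71/10) = 1.483, G_1 = 10^(20.5/10) = 112.2
  Stage 2: F_2 = 10^(6.14/10) = 4.111, G_2 = 10^(−4.13/10) = 0.3864
  Stage 3: F_3 = 10^(8.00/10) = 6.310, G_3 = 10^(24.4/10) = 275.4
Friis cascade:
  F = 1.483 + (4.111 − 1)/112.2 + (6.310 − 1)/43.35 = 1.633
NF = 10 log₁₀(1.633) = 2.13 dB

2.13 dB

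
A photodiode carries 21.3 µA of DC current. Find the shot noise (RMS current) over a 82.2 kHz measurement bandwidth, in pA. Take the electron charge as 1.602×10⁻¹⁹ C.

I_n = √(2qI·B)
2qI·B = 2 × 1.602×10⁻¹⁹ × 2.13×10⁻⁵ × 8.22×10⁴ = 5.61×10⁻¹⁹ A²
I_n = √(5.61×10⁻¹⁹) = 7.49×10⁻¹⁰ A = 749 pA

749 pA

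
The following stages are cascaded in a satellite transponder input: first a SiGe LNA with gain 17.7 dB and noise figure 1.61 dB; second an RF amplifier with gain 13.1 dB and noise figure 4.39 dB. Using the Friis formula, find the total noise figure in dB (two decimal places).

Convert to linear (a loss of L dB is a gain of −L dB): F_i = 10^(NF_i/10), G_i = 10^(G_i,dB/10)
  Stage 1: F_1 = 10^(1.61/10) = 1.449, G_1 = 10^(17.7/10) = 58.88
  Stage 2: F_2 = 10^(4.39/10) = 2.748, G_2 = 10^(13.1/10) = 20.42
Friis cascade:
  F = 1.449 + (2.748 − 1)/58.88 = 1.478
NF = 10 log₁₀(1.478) = 1.70 dB

1.70 dB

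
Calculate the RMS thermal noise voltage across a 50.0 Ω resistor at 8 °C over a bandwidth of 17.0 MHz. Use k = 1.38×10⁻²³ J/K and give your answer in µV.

3.63 µV

T = 8 °C + 273.15 = 281.15 K
V_n = √(4kTRB)
4kTRB = 4 × 1.38×10⁻²³ × 281.15 × 5.00×10¹ × 1.70×10⁷ = 1.32×10⁻¹¹ V²
V_n = √(1.32×10⁻¹¹) = 3.63×10⁻⁶ V = 3.63 µV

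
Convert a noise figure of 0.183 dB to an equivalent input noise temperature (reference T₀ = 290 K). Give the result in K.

12.5 K

F = 10^(0.183/10) = 1.04304
T_e = (F − 1)·T₀ = (1.04304 − 1) × 290 = 12.5 K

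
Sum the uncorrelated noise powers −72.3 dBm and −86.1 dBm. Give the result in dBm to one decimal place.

−72.1 dBm

Convert to linear, add, convert back:
P₁ = 5.89×10⁻¹¹ W, P₂ = 2.45×10⁻¹² W
P_tot = 6.13×10⁻¹¹ W → 10 log₁₀(P_tot / 10⁻³) = −72.1 dBm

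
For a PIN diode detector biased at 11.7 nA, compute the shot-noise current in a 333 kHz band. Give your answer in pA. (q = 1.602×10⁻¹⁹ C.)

I_n = √(2qI·B)
2qI·B = 2 × 1.602×10⁻¹⁹ × 1.17×10⁻⁸ × 3.33×10⁵ = 1.25×10⁻²¹ A²
I_n = √(1.25×10⁻²¹) = 3.53×10⁻¹¹ A = 35.3 pA

35.3 pA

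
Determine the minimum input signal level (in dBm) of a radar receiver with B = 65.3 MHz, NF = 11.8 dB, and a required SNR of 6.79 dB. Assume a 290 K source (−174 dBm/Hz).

Sensitivity = −174 + 10 log₁₀(B) + NF + SNR_min
= −174 + 78.15 + 11.8 + 6.79
= −77.26 dBm → −77.3 dBm

−77.3 dBm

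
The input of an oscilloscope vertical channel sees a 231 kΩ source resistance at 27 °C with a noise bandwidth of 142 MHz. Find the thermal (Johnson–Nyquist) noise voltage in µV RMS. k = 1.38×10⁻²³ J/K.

T = 27 °C + 273.15 = 300.15 K
V_n = √(4kTRB)
4kTRB = 4 × 1.38×10⁻²³ × 300.15 × 2.31×10⁵ × 1.42×10⁸ = 5.43×10⁻⁷ V²
V_n = √(5.43×10⁻⁷) = 7.37×10⁻⁴ V = 737 µV

737 µV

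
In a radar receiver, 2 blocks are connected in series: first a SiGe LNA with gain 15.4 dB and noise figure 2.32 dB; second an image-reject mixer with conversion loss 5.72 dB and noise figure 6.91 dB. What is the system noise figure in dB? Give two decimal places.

2.60 dB

Convert to linear (a loss of L dB is a gain of −L dB): F_i = 10^(NF_i/10), G_i = 10^(G_i,dB/10)
  Stage 1: F_1 = 10^(2.32/10) = 1.706, G_1 = 10^(15.4/10) = 34.67
  Stage 2: F_2 = 10^(6.91/10) = 4.909, G_2 = 10^(−5.72/10) = 0.2679
Friis cascade:
  F = 1.706 + (4.909 − 1)/34.67 = 1.819
NF = 10 log₁₀(1.819) = 2.60 dB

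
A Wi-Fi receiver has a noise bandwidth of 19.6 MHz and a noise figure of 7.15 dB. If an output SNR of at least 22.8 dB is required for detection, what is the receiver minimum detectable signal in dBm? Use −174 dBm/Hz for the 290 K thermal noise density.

−71.1 dBm

Sensitivity = −174 + 10 log₁₀(B) + NF + SNR_min
= −174 + 72.92 + 7.15 + 22.8
= −71.13 dBm → −71.1 dBm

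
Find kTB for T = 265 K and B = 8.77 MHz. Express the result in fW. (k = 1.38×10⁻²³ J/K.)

32.1 fW

P_n = kTB = 1.38×10⁻²³ × 265 × 8.77×10⁶ = 3.21×10⁻¹⁴ W = 32.1 fW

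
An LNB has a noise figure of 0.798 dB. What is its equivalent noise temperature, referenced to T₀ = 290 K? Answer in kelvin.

F = 10^(0.798/10) = 1.20171
T_e = (F − 1)·T₀ = (1.20171 − 1) × 290 = 58.5 K

58.5 K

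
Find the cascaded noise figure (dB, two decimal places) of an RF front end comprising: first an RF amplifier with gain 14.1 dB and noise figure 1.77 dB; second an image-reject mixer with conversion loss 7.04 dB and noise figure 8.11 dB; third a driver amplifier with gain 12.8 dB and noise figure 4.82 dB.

Convert to linear (a loss of L dB is a gain of −L dB): F_i = 10^(NF_i/10), G_i = 10^(G_i,dB/10)
  Stage 1: F_1 = 10^(1.77/10) = 1.503, G_1 = 10^(14.1/10) = 25.70
  Stage 2: F_2 = 10^(8.11/10) = 6.471, G_2 = 10^(−7.04/10) = 0.1977
  Stage 3: F_3 = 10^(4.82/10) = 3.034, G_3 = 10^(12.8/10) = 19.05
Friis cascade:
  F = 1.503 + (6.471 − 1)/25.70 + (3.034 − 1)/5.082 = 2.116
NF = 10 log₁₀(2.116) = 3.26 dB

3.26 dB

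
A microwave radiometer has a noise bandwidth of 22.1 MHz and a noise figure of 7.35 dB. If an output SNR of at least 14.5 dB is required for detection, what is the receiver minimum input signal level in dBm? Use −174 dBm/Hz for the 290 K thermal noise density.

Sensitivity = −174 + 10 log₁₀(B) + NF + SNR_min
= −174 + 73.44 + 7.35 + 14.5
= −78.71 dBm → −78.7 dBm

−78.7 dBm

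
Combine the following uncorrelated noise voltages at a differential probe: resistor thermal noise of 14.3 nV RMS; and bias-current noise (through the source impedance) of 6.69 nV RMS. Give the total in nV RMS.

15.8 nV

Uncorrelated sources add in power (mean-square): V_tot = √(ΣV_i²)
V_tot = √[(1.43×10⁻⁸)² + (6.69×10⁻⁹)²] = 1.58×10⁻⁸ V = 15.8 nV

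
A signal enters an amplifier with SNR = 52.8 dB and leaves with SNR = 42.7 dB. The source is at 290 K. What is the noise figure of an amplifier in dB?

10.1 dB

NF (dB) = SNR_in(dB) − SNR_out(dB) when the source is at T₀
NF = 52.8 − 42.7 = 10.1 dB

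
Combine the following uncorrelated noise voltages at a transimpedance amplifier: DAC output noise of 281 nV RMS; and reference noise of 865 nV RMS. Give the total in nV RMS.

Uncorrelated sources add in power (mean-square): V_tot = √(ΣV_i²)
V_tot = √[(2.81×10⁻⁷)² + (8.65×10⁻⁷)²] = 9.09×10⁻⁷ V = 909 nV

909 nV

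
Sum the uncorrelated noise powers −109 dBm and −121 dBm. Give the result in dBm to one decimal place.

Convert to linear, add, convert back:
P₁ = 1.26×10⁻¹⁴ W, P₂ = 7.94×10⁻¹⁶ W
P_tot = 1.34×10⁻¹⁴ W → 10 log₁₀(P_tot / 10⁻³) = −108.7 dBm

−108.7 dBm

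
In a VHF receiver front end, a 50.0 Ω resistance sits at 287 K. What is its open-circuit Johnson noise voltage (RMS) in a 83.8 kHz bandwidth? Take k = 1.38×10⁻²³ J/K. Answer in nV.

258 nV

V_n = √(4kTRB)
4kTRB = 4 × 1.38×10⁻²³ × 287 × 5.00×10¹ × 8.38×10⁴ = 6.64×10⁻¹⁴ V²
V_n = √(6.64×10⁻¹⁴) = 2.58×10⁻⁷ V = 258 nV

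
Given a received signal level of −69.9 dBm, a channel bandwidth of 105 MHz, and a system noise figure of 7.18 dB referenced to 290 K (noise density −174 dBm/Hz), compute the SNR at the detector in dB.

16.7 dB

Noise floor: N = −174 + 10 log₁₀(B) + NF
10 log₁₀(1.05×10⁸) = 80.21 dB
N = −174 + 80.21 + 7.18 = −86.61 dBm
SNR = P_sig − N = −69.9 − (−86.61) = 16.71 dB → 16.7 dB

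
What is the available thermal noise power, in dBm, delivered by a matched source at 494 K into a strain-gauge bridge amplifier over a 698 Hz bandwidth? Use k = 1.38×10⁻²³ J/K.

P_n = kTB = 1.38×10⁻²³ × 494 × 6.98×10² = 4.76×10⁻¹⁸ W
In dBm: 10 log₁₀(4.76×10⁻¹⁸ / 10⁻³) = −143.2 dBm

−143.2 dBm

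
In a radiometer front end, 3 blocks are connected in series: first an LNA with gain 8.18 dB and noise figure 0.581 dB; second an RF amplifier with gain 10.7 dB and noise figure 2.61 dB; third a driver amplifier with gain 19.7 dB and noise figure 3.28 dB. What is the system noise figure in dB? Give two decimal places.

1.08 dB

Convert to linear (a loss of L dB is a gain of −L dB): F_i = 10^(NF_i/10), G_i = 10^(G_i,dB/10)
  Stage 1: F_1 = 10^(0.581/10) = 1.143, G_1 = 10^(8.18/10) = 6.577
  Stage 2: F_2 = 10^(2.61/10) = 1.824, G_2 = 10^(10.7/10) = 11.75
  Stage 3: F_3 = 10^(3.28/10) = 2.128, G_3 = 10^(19.7/10) = 93.33
Friis cascade:
  F = 1.143 + (1.824 − 1)/6.577 + (2.128 − 1)/77.27 = 1.283
NF = 10 log₁₀(1.283) = 1.08 dB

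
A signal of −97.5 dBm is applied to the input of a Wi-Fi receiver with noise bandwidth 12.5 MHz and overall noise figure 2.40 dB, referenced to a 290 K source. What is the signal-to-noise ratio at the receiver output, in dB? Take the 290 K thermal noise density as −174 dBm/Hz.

Noise floor: N = −174 + 10 log₁₀(B) + NF
10 log₁₀(1.25×10⁷) = 70.97 dB
N = −174 + 70.97 + 2.40 = −100.63 dBm
SNR = P_sig − N = −97.5 − (−100.63) = 3.13 dB → 3.1 dB

3.1 dB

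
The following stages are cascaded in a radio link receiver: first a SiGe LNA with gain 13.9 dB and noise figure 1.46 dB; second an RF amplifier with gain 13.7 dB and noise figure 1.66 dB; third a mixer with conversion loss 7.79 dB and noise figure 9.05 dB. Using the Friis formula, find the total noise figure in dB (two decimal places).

Convert to linear (a loss of L dB is a gain of −L dB): F_i = 10^(NF_i/10), G_i = 10^(G_i,dB/10)
  Stage 1: F_1 = 10^(1.46/10) = 1.400, G_1 = 10^(13.9/10) = 24.55
  Stage 2: F_2 = 10^(1.66/10) = 1.466, G_2 = 10^(13.7/10) = 23.44
  Stage 3: F_3 = 10^(9.05/10) = 8.035, G_3 = 10^(−7.79/10) = 0.1663
Friis cascade:
  F = 1.400 + (1.466 − 1)/24.55 + (8.035 − 1)/575.4 = 1.431
NF = 10 log₁₀(1.431) = 1.56 dB

1.56 dB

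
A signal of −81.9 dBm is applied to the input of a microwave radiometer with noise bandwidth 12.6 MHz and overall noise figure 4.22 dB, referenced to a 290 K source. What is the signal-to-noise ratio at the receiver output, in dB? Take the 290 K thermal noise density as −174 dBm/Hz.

Noise floor: N = −174 + 10 log₁₀(B) + NF
10 log₁₀(1.26×10⁷) = 71 dB
N = −174 + 71 + 4.22 = −98.78 dBm
SNR = P_sig − N = −81.9 − (−98.78) = 16.88 dB → 16.9 dB

16.9 dB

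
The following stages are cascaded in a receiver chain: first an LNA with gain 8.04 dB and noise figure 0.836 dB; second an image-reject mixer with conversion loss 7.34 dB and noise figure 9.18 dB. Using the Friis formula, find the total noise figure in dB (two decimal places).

3.72 dB

Convert to linear (a loss of L dB is a gain of −L dB): F_i = 10^(NF_i/10), G_i = 10^(G_i,dB/10)
  Stage 1: F_1 = 10^(0.836/10) = 1.212, G_1 = 10^(8.04/10) = 6.368
  Stage 2: F_2 = 10^(9.18/10) = 8.279, G_2 = 10^(−7.34/10) = 0.1845
Friis cascade:
  F = 1.212 + (8.279 − 1)/6.368 = 2.355
NF = 10 log₁₀(2.355) = 3.72 dB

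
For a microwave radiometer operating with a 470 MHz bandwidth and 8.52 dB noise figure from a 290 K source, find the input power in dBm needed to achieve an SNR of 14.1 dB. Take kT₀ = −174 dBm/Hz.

−64.7 dBm

Sensitivity = −174 + 10 log₁₀(B) + NF + SNR_min
= −174 + 86.72 + 8.52 + 14.1
= −64.66 dBm → −64.7 dBm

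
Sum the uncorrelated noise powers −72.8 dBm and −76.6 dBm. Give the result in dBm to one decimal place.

Convert to linear, add, convert back:
P₁ = 5.25×10⁻¹¹ W, P₂ = 2.19×10⁻¹¹ W
P_tot = 7.44×10⁻¹¹ W → 10 log₁₀(P_tot / 10⁻³) = −71.3 dBm

−71.3 dBm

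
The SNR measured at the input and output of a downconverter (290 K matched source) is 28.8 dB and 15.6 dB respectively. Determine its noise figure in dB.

NF (dB) = SNR_in(dB) − SNR_out(dB) when the source is at T₀
NF = 28.8 − 15.6 = 13.2 dB

13.2 dB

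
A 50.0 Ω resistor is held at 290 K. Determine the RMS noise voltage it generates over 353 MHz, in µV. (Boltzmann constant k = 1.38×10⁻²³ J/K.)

16.8 µV

V_n = √(4kTRB)
4kTRB = 4 × 1.38×10⁻²³ × 290 × 5.00×10¹ × 3.53×10⁸ = 2.83×10⁻¹⁰ V²
V_n = √(2.83×10⁻¹⁰) = 1.68×10⁻⁵ V = 16.8 µV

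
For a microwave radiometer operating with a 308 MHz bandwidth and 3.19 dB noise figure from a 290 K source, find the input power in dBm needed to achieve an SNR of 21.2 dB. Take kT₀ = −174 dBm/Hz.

Sensitivity = −174 + 10 log₁₀(B) + NF + SNR_min
= −174 + 84.89 + 3.19 + 21.2
= −64.72 dBm → −64.7 dBm

−64.7 dBm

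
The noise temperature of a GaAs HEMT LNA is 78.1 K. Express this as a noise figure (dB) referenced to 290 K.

F = 1 + T_e/T₀ = 1 + 78.1/290 = 1.26931
NF = 10 log₁₀(1.26931) = 1.04 dB

1.04 dB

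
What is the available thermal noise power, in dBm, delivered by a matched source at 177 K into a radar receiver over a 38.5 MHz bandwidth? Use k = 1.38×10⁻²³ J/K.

−100.3 dBm

P_n = kTB = 1.38×10⁻²³ × 177 × 3.85×10⁷ = 9.40×10⁻¹⁴ W
In dBm: 10 log₁₀(9.40×10⁻¹⁴ / 10⁻³) = −100.3 dBm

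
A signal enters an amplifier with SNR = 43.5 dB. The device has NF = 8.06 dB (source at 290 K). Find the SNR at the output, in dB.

35.44 dB

By definition F = SNR_in/SNR_out, so in dB: SNR_out = SNR_in − NF
SNR_out = 43.5 − 8.06 = 35.44 dB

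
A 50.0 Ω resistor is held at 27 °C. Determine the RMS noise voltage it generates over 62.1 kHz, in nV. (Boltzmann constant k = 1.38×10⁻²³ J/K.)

T = 27 °C + 273.15 = 300.15 K
V_n = √(4kTRB)
4kTRB = 4 × 1.38×10⁻²³ × 300.15 × 5.00×10¹ × 6.21×10⁴ = 5.14×10⁻¹⁴ V²
V_n = √(5.14×10⁻¹⁴) = 2.27×10⁻⁷ V = 227 nV

227 nV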